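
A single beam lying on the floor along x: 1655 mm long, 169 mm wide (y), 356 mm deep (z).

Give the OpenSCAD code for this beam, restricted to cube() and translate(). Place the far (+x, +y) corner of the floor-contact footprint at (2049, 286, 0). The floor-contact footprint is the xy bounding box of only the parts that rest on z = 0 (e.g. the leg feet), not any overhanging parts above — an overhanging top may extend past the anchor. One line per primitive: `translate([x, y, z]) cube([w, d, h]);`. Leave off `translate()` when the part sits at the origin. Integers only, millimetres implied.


translate([394, 117, 0]) cube([1655, 169, 356]);


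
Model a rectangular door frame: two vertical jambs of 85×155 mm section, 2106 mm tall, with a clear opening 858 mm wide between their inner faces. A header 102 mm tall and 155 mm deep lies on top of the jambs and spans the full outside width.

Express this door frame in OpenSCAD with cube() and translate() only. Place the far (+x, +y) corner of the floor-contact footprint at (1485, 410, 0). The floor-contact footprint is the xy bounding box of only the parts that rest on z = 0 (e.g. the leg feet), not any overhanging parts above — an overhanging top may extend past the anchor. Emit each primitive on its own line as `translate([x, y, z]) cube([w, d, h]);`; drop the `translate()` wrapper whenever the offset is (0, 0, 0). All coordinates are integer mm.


translate([457, 255, 0]) cube([85, 155, 2106]);
translate([1400, 255, 0]) cube([85, 155, 2106]);
translate([457, 255, 2106]) cube([1028, 155, 102]);


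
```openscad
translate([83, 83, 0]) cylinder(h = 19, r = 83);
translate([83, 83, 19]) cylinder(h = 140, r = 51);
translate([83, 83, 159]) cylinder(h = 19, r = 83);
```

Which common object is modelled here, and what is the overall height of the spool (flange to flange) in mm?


A spool. The overall height is 178 mm.

Three coaxial cylinders, large–small–large — a spool. Two 19 mm flanges and a 140 mm core give 19 + 140 + 19 = 178 mm.


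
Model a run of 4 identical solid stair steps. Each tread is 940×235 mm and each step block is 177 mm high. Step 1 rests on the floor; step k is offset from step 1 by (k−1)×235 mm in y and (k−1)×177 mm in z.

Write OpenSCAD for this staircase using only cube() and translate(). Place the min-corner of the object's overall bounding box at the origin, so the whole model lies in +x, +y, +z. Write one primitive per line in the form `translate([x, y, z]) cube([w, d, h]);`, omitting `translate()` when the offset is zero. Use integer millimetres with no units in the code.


cube([940, 235, 177]);
translate([0, 235, 177]) cube([940, 235, 177]);
translate([0, 470, 354]) cube([940, 235, 177]);
translate([0, 705, 531]) cube([940, 235, 177]);


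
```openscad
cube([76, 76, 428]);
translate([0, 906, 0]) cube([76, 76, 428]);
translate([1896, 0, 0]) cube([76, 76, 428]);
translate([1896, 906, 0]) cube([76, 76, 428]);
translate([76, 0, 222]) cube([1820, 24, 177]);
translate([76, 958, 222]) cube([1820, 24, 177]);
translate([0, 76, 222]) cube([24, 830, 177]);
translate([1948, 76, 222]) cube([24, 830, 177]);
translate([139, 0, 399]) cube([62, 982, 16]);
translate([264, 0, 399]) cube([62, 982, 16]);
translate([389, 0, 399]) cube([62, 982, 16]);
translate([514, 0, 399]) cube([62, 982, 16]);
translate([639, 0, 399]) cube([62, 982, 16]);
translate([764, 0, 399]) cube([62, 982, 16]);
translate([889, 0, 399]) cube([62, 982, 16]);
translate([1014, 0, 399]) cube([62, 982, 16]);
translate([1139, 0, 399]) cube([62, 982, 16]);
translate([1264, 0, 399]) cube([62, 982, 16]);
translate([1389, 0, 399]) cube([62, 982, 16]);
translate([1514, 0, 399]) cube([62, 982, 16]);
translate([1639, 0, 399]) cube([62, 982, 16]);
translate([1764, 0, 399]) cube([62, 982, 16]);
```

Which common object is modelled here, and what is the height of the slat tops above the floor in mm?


A bed frame. The slat-top height is 415 mm.

Four posts, four rails, and a row of slats — a bed frame. Slats sit on the rails at z = 222 + 177 = 399; with slat thickness 16, the top is 415 mm.


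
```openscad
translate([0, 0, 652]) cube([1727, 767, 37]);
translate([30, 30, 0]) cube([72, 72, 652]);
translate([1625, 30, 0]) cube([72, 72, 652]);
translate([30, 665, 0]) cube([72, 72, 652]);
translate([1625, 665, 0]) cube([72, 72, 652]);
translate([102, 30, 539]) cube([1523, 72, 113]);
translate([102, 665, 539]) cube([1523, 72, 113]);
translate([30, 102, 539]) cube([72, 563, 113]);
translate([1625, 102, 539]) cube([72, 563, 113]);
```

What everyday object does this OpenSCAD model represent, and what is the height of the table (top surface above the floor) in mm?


A table. The table height is 689 mm.

A 1727×767×37 slab sits at z = 652 on four 72 mm square posts — a table. The top surface is at 652 + 37 = 689 mm.


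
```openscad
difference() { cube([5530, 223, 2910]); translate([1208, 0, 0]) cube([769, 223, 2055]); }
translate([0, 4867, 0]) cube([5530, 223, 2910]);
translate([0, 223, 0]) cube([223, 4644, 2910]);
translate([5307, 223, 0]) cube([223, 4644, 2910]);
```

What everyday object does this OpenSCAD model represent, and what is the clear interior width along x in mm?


A single room. The interior width is 5084 mm.

Four walls enclosing a rectangle with a door in the front wall — a room. Outside width 5530 minus two 223 mm walls gives 5084 mm.


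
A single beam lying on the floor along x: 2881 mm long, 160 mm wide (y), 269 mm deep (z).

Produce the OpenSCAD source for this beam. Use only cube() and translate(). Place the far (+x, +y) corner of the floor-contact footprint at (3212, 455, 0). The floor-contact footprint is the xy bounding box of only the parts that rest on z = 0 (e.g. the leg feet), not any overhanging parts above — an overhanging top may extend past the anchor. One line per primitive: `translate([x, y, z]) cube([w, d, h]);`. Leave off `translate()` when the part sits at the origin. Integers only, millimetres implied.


translate([331, 295, 0]) cube([2881, 160, 269]);


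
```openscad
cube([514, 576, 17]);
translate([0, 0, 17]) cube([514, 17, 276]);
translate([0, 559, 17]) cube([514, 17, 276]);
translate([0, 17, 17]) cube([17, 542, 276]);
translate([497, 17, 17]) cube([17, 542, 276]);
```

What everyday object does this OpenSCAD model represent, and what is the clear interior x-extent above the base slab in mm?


An open box. The internal width is 480 mm.

A 514×576 base slab with four walls standing on it — an open box. The base is 514 mm wide and the walls are 17 mm thick, so the internal width is 514 − 2 × 17 = 480 mm.


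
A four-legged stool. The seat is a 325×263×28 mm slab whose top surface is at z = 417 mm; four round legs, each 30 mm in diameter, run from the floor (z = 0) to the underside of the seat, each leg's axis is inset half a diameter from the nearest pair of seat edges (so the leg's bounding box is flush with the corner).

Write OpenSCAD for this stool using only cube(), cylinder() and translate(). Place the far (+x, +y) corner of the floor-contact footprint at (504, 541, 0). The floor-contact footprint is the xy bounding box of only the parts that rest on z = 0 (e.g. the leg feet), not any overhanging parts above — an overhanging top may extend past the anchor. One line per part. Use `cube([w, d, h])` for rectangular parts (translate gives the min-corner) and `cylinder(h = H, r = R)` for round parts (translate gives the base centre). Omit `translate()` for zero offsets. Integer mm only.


translate([179, 278, 389]) cube([325, 263, 28]);
translate([194, 293, 0]) cylinder(h = 389, r = 15);
translate([489, 293, 0]) cylinder(h = 389, r = 15);
translate([194, 526, 0]) cylinder(h = 389, r = 15);
translate([489, 526, 0]) cylinder(h = 389, r = 15);


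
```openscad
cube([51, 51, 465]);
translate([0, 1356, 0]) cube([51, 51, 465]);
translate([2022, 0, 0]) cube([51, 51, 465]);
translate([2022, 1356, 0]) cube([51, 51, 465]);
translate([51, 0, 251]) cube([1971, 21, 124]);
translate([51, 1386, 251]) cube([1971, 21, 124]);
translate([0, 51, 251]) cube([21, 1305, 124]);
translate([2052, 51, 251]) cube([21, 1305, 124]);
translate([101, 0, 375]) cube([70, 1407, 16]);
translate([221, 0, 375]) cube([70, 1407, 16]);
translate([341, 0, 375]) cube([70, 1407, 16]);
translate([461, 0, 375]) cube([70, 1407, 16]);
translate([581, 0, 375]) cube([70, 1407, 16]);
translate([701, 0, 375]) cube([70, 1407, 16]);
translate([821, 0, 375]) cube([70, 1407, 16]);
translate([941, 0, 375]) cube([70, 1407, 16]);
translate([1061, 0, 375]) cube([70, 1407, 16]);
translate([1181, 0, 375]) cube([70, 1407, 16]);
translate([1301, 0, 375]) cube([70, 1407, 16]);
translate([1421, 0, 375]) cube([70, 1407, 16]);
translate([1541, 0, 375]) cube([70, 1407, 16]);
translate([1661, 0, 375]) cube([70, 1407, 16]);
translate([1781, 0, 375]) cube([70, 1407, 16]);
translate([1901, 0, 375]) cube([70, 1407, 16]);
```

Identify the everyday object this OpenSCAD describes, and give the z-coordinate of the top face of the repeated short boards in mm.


A bed frame. The slat-top height is 391 mm.

Four posts, four rails, and a row of slats — a bed frame. Slats sit on the rails at z = 251 + 124 = 375; with slat thickness 16, the top is 391 mm.


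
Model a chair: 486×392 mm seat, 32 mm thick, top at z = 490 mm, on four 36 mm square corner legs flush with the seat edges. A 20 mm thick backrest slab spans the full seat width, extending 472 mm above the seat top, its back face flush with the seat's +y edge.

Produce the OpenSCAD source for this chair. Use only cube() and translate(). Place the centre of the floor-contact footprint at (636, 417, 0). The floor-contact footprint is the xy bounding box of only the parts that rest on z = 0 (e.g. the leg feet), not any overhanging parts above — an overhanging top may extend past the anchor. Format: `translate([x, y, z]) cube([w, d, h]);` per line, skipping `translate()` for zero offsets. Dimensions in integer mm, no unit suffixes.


translate([393, 221, 458]) cube([486, 392, 32]);
translate([393, 221, 0]) cube([36, 36, 458]);
translate([843, 221, 0]) cube([36, 36, 458]);
translate([393, 577, 0]) cube([36, 36, 458]);
translate([843, 577, 0]) cube([36, 36, 458]);
translate([393, 593, 490]) cube([486, 20, 472]);


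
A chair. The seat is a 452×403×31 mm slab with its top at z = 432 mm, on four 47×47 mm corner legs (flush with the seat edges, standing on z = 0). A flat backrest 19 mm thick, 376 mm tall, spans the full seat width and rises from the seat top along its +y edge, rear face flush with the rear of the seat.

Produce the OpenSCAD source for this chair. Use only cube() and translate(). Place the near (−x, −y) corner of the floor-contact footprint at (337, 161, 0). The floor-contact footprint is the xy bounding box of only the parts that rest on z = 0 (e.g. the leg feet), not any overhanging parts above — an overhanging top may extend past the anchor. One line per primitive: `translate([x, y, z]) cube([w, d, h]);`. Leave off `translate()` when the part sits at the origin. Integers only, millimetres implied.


// leg_h = 432 - 31 = 401
translate([337, 161, 401]) cube([452, 403, 31]);
translate([337, 161, 0]) cube([47, 47, 401]);
translate([742, 161, 0]) cube([47, 47, 401]);
translate([337, 517, 0]) cube([47, 47, 401]);
translate([742, 517, 0]) cube([47, 47, 401]);
translate([337, 545, 432]) cube([452, 19, 376]);


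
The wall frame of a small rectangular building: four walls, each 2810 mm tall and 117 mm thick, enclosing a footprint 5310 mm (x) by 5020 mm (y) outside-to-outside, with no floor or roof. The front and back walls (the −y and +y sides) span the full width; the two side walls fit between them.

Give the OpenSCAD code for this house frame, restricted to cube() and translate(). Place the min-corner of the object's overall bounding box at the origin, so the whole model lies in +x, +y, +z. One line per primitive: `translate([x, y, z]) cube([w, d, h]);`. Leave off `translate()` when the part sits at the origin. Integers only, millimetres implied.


cube([5310, 117, 2810]);
translate([0, 4903, 0]) cube([5310, 117, 2810]);
translate([0, 117, 0]) cube([117, 4786, 2810]);
translate([5193, 117, 0]) cube([117, 4786, 2810]);


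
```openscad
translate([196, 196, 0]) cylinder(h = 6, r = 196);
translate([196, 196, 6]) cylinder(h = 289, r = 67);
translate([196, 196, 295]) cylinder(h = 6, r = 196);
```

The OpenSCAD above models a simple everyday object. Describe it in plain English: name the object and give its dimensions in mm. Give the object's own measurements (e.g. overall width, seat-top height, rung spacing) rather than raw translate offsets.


A spool: two coaxial disc flanges of radius 196 mm and thickness 6 mm, joined by a core cylinder of radius 67 mm and height 289 mm. The lower flange rests on z = 0 and the three cylinders share a vertical axis.


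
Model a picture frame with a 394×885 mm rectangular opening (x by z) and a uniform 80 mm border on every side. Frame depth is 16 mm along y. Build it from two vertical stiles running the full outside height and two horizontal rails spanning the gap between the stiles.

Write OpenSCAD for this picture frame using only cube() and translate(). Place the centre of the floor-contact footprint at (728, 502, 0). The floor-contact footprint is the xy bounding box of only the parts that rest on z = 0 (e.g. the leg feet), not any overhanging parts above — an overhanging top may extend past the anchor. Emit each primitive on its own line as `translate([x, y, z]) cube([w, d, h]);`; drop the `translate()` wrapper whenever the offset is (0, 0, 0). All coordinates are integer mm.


translate([451, 494, 0]) cube([80, 16, 1045]);
translate([925, 494, 0]) cube([80, 16, 1045]);
translate([531, 494, 0]) cube([394, 16, 80]);
translate([531, 494, 965]) cube([394, 16, 80]);


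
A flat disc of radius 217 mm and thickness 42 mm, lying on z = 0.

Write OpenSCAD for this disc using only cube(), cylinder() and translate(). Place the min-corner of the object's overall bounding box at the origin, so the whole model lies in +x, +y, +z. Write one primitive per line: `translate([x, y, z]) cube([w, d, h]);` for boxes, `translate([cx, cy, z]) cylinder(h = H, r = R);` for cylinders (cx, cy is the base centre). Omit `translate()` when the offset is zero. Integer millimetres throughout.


translate([217, 217, 0]) cylinder(h = 42, r = 217);


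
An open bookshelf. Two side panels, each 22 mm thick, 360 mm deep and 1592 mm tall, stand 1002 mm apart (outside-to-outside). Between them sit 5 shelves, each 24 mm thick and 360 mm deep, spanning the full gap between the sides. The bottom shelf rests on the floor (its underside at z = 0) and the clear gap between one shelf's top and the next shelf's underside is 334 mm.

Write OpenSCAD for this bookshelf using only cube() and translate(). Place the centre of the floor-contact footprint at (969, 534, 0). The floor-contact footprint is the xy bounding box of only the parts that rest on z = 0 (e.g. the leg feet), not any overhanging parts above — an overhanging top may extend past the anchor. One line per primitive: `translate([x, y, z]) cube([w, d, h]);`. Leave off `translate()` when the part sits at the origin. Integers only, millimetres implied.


translate([468, 354, 0]) cube([22, 360, 1592]);
translate([1448, 354, 0]) cube([22, 360, 1592]);
translate([490, 354, 0]) cube([958, 360, 24]);
translate([490, 354, 358]) cube([958, 360, 24]);
translate([490, 354, 716]) cube([958, 360, 24]);
translate([490, 354, 1074]) cube([958, 360, 24]);
translate([490, 354, 1432]) cube([958, 360, 24]);


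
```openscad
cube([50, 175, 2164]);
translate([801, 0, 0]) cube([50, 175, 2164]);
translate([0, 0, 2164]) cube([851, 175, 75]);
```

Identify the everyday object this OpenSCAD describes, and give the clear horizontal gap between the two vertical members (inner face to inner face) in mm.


A door frame. The clear opening width is 751 mm.

Two 2164 mm tall posts with a header on top — a door frame. The left jamb is 50 mm wide at x = 0; the right jamb starts at x = 801. The clear opening is 801 − 50 = 751 mm.


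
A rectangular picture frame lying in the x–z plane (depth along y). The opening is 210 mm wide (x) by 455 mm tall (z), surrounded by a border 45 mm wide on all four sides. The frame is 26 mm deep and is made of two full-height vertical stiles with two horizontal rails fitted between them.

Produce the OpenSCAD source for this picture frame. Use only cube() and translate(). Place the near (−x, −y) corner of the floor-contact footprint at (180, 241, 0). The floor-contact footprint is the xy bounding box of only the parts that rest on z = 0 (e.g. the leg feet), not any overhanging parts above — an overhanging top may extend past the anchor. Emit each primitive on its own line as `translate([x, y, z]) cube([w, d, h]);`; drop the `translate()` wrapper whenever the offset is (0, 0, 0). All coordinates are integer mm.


translate([180, 241, 0]) cube([45, 26, 545]);
translate([435, 241, 0]) cube([45, 26, 545]);
translate([225, 241, 0]) cube([210, 26, 45]);
translate([225, 241, 500]) cube([210, 26, 45]);


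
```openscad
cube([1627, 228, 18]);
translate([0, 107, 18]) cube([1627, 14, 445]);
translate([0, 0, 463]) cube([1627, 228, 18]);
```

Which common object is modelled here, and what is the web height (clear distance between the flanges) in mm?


An I-beam. The web height is 445 mm.

Two wide flanges with a thin centred web — an I-beam. Overall 481 mm minus two 18 mm flanges gives a web of 481 − 2·18 = 445 mm.


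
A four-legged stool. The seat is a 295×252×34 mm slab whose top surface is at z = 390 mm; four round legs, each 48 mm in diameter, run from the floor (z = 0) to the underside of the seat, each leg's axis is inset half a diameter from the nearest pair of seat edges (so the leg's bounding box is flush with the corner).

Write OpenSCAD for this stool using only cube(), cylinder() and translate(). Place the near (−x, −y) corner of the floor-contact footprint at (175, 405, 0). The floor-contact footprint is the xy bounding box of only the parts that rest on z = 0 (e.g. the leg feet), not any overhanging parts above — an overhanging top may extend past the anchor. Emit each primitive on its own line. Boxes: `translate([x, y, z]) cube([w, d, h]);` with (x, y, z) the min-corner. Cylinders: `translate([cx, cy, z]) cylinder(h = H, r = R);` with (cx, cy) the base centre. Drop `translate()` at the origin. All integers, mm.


translate([175, 405, 356]) cube([295, 252, 34]);
translate([199, 429, 0]) cylinder(h = 356, r = 24);
translate([446, 429, 0]) cylinder(h = 356, r = 24);
translate([199, 633, 0]) cylinder(h = 356, r = 24);
translate([446, 633, 0]) cylinder(h = 356, r = 24);


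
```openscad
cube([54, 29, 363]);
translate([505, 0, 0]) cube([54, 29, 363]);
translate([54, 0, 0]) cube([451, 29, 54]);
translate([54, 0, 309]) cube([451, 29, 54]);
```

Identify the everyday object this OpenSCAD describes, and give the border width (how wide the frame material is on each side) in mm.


A picture frame. The border width is 54 mm.

Four thin pieces enclosing a rectangular opening — a picture frame. The two full-height stiles are 363 mm tall; the top rail sits at z = 309 and is 54 mm tall, so the border above the opening is 363 − 309 = 54 mm, matching the stile x-width.


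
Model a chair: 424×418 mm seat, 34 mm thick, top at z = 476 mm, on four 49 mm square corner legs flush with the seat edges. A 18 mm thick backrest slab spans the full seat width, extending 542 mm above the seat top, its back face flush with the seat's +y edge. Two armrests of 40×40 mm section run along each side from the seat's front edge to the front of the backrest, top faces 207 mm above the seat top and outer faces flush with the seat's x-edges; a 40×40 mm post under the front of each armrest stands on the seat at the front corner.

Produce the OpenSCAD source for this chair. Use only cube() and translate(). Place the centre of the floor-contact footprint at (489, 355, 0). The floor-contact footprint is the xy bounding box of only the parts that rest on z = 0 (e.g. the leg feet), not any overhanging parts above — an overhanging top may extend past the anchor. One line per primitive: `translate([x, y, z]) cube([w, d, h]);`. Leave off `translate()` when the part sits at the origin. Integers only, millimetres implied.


// leg_h = 476 - 34 = 442
// arm post h = 207 - 40 = 167
translate([277, 146, 442]) cube([424, 418, 34]);
translate([277, 146, 0]) cube([49, 49, 442]);
translate([652, 146, 0]) cube([49, 49, 442]);
translate([277, 515, 0]) cube([49, 49, 442]);
translate([652, 515, 0]) cube([49, 49, 442]);
translate([277, 546, 476]) cube([424, 18, 542]);
translate([277, 146, 643]) cube([40, 400, 40]);
translate([661, 146, 643]) cube([40, 400, 40]);
translate([277, 146, 476]) cube([40, 40, 167]);
translate([661, 146, 476]) cube([40, 40, 167]);


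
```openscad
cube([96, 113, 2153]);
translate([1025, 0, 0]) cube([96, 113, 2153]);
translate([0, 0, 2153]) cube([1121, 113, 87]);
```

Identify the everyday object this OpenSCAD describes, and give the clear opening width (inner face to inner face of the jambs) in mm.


A door frame. The clear opening width is 929 mm.

Two 2153 mm tall posts with a header on top — a door frame. The left jamb is 96 mm wide at x = 0; the right jamb starts at x = 1025. The clear opening is 1025 − 96 = 929 mm.


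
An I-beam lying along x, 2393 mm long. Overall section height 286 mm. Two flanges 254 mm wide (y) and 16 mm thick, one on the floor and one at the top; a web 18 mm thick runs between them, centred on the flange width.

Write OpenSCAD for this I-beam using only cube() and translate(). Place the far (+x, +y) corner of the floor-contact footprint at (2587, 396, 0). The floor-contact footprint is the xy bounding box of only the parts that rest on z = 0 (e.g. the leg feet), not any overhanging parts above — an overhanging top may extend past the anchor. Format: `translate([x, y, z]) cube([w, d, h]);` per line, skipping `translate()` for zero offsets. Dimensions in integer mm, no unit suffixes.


translate([194, 142, 0]) cube([2393, 254, 16]);
translate([194, 260, 16]) cube([2393, 18, 254]);
translate([194, 142, 270]) cube([2393, 254, 16]);


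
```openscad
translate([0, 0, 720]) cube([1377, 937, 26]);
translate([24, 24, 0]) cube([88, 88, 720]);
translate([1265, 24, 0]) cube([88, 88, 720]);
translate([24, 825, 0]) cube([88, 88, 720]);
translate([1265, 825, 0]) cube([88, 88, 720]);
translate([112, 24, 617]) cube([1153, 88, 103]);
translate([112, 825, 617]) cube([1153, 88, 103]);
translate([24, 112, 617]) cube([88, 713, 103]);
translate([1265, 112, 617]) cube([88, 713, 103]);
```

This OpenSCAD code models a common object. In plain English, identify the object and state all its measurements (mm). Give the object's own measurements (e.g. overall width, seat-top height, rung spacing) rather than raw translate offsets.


A rectangular dining table. The top is 1377×937×26 mm with its upper surface at z = 746 mm. It stands on four 88×88 mm square legs, each inset 24 mm from the nearest pair of top edges, running from the floor to the underside of the top. Four apron rails, 88 mm thick and 103 mm tall, run between adjacent legs with their top edges flush with the underside of the top and their outer faces flush with the legs' outer faces.


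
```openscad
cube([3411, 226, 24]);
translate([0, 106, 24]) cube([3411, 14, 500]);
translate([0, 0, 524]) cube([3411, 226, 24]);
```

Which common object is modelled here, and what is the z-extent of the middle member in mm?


An I-beam. The web height is 500 mm.

Two wide flanges with a thin centred web — an I-beam. Overall 548 mm minus two 24 mm flanges gives a web of 548 − 2·24 = 500 mm.


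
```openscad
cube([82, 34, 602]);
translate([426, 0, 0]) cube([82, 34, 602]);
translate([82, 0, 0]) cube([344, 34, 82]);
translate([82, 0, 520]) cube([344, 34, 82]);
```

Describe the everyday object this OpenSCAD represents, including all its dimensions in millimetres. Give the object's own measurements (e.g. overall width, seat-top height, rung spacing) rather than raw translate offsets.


A rectangular picture frame lying in the x–z plane (depth along y). The opening is 344 mm wide (x) by 438 mm tall (z), surrounded by a border 82 mm wide on all four sides. The frame is 34 mm deep and is made of two full-height vertical stiles with two horizontal rails fitted between them.


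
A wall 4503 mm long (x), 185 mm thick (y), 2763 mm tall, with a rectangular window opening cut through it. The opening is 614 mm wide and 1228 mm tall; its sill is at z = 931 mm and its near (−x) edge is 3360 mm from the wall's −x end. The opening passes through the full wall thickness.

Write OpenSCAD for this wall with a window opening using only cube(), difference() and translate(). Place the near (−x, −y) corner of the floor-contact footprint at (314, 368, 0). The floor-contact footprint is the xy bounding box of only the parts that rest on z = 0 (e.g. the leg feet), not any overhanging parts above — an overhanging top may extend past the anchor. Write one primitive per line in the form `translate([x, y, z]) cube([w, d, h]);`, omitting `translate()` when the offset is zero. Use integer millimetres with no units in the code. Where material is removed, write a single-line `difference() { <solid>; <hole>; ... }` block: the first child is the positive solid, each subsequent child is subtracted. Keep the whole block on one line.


difference() { translate([314, 368, 0]) cube([4503, 185, 2763]); translate([3674, 368, 931]) cube([614, 185, 1228]); }


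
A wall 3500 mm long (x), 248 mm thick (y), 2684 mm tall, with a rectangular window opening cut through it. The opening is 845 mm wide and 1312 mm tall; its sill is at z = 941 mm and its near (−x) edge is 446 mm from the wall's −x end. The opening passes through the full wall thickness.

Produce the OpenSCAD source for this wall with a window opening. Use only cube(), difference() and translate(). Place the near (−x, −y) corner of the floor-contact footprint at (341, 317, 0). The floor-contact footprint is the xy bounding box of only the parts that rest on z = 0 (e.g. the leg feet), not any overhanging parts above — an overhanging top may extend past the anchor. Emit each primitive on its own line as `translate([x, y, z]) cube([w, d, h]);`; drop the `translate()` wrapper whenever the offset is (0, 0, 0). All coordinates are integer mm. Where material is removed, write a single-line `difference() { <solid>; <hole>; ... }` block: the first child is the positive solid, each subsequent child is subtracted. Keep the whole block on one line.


difference() { translate([341, 317, 0]) cube([3500, 248, 2684]); translate([787, 317, 941]) cube([845, 248, 1312]); }


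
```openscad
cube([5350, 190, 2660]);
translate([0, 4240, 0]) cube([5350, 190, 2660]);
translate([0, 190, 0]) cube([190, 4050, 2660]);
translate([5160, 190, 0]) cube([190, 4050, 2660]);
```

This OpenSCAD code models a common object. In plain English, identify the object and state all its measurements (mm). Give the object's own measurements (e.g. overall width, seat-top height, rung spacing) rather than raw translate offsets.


The wall frame of a small rectangular building: four walls, each 2660 mm tall and 190 mm thick, enclosing a footprint 5350 mm (x) by 4430 mm (y) outside-to-outside, with no floor or roof. The front and back walls (the −y and +y sides) span the full width; the two side walls fit between them.


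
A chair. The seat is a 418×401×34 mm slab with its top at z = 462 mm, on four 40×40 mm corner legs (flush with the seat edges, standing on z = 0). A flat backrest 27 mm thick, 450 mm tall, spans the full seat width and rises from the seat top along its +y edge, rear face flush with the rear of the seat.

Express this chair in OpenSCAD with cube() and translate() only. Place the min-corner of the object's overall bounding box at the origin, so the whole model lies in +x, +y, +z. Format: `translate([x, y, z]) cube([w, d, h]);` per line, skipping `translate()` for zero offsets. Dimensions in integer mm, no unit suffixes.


// leg_h = 462 - 34 = 428
translate([0, 0, 428]) cube([418, 401, 34]);
cube([40, 40, 428]);
translate([378, 0, 0]) cube([40, 40, 428]);
translate([0, 361, 0]) cube([40, 40, 428]);
translate([378, 361, 0]) cube([40, 40, 428]);
translate([0, 374, 462]) cube([418, 27, 450]);


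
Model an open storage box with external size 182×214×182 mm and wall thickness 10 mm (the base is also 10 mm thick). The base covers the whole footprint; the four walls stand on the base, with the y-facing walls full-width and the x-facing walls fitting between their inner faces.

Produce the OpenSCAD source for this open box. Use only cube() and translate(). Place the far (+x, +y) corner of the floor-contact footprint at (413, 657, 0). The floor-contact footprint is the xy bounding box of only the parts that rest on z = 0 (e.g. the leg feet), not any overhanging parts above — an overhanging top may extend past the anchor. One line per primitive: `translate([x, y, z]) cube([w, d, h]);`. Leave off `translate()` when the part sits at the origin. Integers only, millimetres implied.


translate([231, 443, 0]) cube([182, 214, 10]);
translate([231, 443, 10]) cube([182, 10, 172]);
translate([231, 647, 10]) cube([182, 10, 172]);
translate([231, 453, 10]) cube([10, 194, 172]);
translate([403, 453, 10]) cube([10, 194, 172]);


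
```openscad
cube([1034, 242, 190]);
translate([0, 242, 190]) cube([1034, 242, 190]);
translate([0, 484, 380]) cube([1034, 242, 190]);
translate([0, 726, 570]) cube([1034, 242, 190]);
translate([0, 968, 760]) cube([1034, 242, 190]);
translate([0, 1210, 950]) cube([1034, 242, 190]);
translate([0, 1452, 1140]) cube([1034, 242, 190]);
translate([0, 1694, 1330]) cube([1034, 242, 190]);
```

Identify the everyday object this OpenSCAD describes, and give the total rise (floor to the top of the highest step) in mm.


A staircase. The total rise is 1520 mm.

8 identical blocks, each offset up and back from the previous — a staircase. Each step is 190 mm tall and there are 8 of them, so the total rise is 8 × 190 = 1520 mm.


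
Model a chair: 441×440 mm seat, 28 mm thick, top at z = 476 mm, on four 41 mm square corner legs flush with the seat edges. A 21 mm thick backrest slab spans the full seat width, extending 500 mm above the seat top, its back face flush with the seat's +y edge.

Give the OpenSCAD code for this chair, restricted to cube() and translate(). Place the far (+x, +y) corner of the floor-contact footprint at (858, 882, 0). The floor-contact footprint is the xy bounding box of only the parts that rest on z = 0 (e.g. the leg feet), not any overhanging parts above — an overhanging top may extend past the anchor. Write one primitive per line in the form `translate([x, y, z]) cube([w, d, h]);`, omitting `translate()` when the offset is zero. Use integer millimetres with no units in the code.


translate([417, 442, 448]) cube([441, 440, 28]);
translate([417, 442, 0]) cube([41, 41, 448]);
translate([817, 442, 0]) cube([41, 41, 448]);
translate([417, 841, 0]) cube([41, 41, 448]);
translate([817, 841, 0]) cube([41, 41, 448]);
translate([417, 861, 476]) cube([441, 21, 500]);


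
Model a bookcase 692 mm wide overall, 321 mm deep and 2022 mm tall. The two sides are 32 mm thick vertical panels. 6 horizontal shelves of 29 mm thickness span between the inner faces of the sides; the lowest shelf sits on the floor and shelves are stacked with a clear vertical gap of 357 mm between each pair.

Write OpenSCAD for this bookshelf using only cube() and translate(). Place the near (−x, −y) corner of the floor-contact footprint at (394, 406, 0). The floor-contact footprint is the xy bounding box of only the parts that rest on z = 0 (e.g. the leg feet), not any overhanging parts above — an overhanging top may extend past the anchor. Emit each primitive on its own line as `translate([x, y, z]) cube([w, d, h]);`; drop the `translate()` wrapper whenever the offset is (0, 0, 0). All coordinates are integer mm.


translate([394, 406, 0]) cube([32, 321, 2022]);
translate([1054, 406, 0]) cube([32, 321, 2022]);
translate([426, 406, 0]) cube([628, 321, 29]);
translate([426, 406, 386]) cube([628, 321, 29]);
translate([426, 406, 772]) cube([628, 321, 29]);
translate([426, 406, 1158]) cube([628, 321, 29]);
translate([426, 406, 1544]) cube([628, 321, 29]);
translate([426, 406, 1930]) cube([628, 321, 29]);


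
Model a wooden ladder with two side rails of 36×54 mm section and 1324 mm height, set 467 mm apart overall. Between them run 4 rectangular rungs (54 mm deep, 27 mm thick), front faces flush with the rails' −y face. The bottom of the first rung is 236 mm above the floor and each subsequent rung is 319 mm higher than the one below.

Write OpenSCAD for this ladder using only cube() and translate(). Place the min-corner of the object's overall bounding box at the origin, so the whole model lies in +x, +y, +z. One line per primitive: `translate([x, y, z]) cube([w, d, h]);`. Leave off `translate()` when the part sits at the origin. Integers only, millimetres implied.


cube([36, 54, 1324]);
translate([431, 0, 0]) cube([36, 54, 1324]);
translate([36, 0, 236]) cube([395, 54, 27]);
translate([36, 0, 555]) cube([395, 54, 27]);
translate([36, 0, 874]) cube([395, 54, 27]);
translate([36, 0, 1193]) cube([395, 54, 27]);


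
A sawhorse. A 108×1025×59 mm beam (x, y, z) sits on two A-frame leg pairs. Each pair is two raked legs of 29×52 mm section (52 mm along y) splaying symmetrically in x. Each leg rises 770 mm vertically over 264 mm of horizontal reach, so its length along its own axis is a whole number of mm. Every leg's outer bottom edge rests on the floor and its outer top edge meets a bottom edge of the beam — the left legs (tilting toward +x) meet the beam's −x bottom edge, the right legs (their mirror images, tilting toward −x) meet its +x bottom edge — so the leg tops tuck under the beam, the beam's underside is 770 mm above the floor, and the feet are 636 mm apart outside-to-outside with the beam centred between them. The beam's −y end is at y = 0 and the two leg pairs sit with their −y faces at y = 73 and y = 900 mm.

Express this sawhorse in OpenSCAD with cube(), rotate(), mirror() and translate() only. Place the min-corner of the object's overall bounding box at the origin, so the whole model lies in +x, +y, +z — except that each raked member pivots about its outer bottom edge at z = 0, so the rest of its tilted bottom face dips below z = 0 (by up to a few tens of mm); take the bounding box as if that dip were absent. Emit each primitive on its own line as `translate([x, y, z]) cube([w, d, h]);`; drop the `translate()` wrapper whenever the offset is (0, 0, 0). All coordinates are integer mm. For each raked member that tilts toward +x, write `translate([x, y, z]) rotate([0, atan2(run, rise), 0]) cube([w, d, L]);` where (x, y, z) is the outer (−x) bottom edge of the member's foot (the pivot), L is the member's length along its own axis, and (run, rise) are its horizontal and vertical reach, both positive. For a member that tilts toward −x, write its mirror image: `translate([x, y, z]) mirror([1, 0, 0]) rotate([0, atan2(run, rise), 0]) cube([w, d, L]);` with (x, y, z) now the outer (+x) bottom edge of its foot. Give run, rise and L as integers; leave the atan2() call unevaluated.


// leg length = √(264² + 770²) = 814
// right-leg outer foot x = 2·264 + 108 = 636
// beam min-corner = (264, 0, 770)
translate([264, 0, 770]) cube([108, 1025, 59]);
translate([0, 73, 0]) rotate([0, atan2(264, 770), 0]) cube([29, 52, 814]);
translate([636, 73, 0]) mirror([1, 0, 0]) rotate([0, atan2(264, 770), 0]) cube([29, 52, 814]);
translate([0, 900, 0]) rotate([0, atan2(264, 770), 0]) cube([29, 52, 814]);
translate([636, 900, 0]) mirror([1, 0, 0]) rotate([0, atan2(264, 770), 0]) cube([29, 52, 814]);


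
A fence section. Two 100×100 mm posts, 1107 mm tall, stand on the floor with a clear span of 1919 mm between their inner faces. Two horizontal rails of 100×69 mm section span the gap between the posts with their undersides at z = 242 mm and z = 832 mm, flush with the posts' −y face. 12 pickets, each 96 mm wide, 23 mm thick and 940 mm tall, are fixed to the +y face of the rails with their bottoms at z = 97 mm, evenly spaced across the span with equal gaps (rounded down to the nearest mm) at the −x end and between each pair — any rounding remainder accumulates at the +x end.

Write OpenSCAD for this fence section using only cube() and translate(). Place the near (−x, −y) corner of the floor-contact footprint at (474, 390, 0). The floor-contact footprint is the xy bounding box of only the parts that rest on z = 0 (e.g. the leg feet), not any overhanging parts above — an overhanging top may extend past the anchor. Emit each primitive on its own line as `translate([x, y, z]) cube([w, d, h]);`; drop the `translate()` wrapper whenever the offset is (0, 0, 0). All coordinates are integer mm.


translate([474, 390, 0]) cube([100, 100, 1107]);
translate([2493, 390, 0]) cube([100, 100, 1107]);
translate([574, 390, 242]) cube([1919, 100, 69]);
translate([574, 390, 832]) cube([1919, 100, 69]);
translate([633, 490, 97]) cube([96, 23, 940]);
translate([788, 490, 97]) cube([96, 23, 940]);
translate([943, 490, 97]) cube([96, 23, 940]);
translate([1098, 490, 97]) cube([96, 23, 940]);
translate([1253, 490, 97]) cube([96, 23, 940]);
translate([1408, 490, 97]) cube([96, 23, 940]);
translate([1563, 490, 97]) cube([96, 23, 940]);
translate([1718, 490, 97]) cube([96, 23, 940]);
translate([1873, 490, 97]) cube([96, 23, 940]);
translate([2028, 490, 97]) cube([96, 23, 940]);
translate([2183, 490, 97]) cube([96, 23, 940]);
translate([2338, 490, 97]) cube([96, 23, 940]);


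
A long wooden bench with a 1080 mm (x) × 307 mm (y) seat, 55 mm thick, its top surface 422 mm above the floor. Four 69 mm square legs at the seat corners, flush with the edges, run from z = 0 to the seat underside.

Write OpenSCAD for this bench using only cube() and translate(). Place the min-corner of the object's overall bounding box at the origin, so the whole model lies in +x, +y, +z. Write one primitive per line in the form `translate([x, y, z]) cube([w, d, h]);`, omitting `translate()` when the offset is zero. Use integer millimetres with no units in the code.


translate([0, 0, 367]) cube([1080, 307, 55]);
cube([69, 69, 367]);
translate([0, 238, 0]) cube([69, 69, 367]);
translate([1011, 0, 0]) cube([69, 69, 367]);
translate([1011, 238, 0]) cube([69, 69, 367]);


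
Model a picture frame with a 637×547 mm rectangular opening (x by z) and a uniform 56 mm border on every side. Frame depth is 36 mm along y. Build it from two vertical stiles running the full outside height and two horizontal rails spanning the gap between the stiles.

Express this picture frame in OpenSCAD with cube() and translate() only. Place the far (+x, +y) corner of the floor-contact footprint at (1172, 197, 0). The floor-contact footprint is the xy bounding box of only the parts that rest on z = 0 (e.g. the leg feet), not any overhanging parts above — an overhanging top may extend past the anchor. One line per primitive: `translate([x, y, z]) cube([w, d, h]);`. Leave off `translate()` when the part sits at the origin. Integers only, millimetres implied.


translate([423, 161, 0]) cube([56, 36, 659]);
translate([1116, 161, 0]) cube([56, 36, 659]);
translate([479, 161, 0]) cube([637, 36, 56]);
translate([479, 161, 603]) cube([637, 36, 56]);


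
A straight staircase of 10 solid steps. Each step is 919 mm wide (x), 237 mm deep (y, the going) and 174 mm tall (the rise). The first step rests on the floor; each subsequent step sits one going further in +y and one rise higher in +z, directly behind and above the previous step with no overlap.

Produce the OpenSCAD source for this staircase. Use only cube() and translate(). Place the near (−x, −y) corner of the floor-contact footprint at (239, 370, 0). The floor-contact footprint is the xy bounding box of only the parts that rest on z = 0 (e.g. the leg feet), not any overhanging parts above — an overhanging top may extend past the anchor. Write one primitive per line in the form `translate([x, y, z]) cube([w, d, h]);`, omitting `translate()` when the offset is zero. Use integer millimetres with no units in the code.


translate([239, 370, 0]) cube([919, 237, 174]);
translate([239, 607, 174]) cube([919, 237, 174]);
translate([239, 844, 348]) cube([919, 237, 174]);
translate([239, 1081, 522]) cube([919, 237, 174]);
translate([239, 1318, 696]) cube([919, 237, 174]);
translate([239, 1555, 870]) cube([919, 237, 174]);
translate([239, 1792, 1044]) cube([919, 237, 174]);
translate([239, 2029, 1218]) cube([919, 237, 174]);
translate([239, 2266, 1392]) cube([919, 237, 174]);
translate([239, 2503, 1566]) cube([919, 237, 174]);
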